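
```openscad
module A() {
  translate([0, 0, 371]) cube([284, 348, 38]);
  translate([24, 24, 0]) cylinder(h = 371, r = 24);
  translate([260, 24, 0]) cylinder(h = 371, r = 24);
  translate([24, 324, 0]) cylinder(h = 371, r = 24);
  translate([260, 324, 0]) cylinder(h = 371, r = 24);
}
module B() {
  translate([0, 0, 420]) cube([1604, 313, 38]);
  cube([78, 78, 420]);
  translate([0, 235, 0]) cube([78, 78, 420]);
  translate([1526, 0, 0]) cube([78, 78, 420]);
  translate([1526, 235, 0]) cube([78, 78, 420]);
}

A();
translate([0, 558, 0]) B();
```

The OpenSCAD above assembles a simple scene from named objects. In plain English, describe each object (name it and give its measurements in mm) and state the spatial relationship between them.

A is a four-legged stool. The seat is a 284×348×38 mm slab whose top surface is at z = 409 mm; four round legs, each 48 mm in diameter, run from the floor (z = 0) to the underside of the seat, each leg's axis is inset half a diameter from the nearest pair of seat edges (so the leg's bounding box is flush with the corner).

B is a long wooden bench with a 1604 mm (x) × 313 mm (y) seat, 38 mm thick, its top surface 458 mm above the floor. Four 78 mm square legs at the seat corners, flush with the edges, run from z = 0 to the seat underside.

The bench is on the floor beside the stool on its +y side.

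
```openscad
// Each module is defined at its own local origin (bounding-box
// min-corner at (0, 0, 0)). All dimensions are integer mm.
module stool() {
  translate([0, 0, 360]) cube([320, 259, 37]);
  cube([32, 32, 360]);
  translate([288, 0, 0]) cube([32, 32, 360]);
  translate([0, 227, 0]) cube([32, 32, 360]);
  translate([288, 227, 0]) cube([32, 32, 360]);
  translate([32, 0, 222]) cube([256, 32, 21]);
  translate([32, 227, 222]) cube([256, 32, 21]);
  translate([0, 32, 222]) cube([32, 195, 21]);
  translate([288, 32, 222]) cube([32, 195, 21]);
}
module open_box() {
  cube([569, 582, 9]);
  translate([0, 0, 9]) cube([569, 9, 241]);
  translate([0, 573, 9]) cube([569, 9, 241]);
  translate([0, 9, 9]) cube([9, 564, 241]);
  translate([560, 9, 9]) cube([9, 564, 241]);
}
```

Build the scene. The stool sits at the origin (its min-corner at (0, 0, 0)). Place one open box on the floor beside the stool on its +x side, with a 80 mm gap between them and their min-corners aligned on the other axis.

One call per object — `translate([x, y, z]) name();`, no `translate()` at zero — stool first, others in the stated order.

stool();
translate([400, 0, 0]) open_box();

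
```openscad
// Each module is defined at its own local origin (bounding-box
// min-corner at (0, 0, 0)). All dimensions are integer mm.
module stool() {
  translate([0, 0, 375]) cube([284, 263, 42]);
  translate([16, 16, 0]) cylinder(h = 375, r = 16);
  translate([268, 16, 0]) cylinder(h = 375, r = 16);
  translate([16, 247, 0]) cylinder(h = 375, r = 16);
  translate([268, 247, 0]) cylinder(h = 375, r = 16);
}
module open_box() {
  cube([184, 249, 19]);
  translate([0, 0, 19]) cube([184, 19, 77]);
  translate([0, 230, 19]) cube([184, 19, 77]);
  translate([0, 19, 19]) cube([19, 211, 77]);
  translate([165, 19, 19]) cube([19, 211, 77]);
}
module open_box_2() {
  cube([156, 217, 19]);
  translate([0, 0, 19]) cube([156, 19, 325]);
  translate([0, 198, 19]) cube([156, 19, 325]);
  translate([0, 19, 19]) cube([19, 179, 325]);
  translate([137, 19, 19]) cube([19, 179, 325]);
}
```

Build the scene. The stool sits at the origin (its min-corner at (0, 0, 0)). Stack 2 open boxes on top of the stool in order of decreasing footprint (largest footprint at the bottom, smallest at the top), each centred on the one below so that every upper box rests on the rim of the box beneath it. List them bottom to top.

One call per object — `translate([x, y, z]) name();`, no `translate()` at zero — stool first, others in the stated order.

stool();
translate([50, 7, 417]) open_box();
translate([64, 23, 513]) open_box_2();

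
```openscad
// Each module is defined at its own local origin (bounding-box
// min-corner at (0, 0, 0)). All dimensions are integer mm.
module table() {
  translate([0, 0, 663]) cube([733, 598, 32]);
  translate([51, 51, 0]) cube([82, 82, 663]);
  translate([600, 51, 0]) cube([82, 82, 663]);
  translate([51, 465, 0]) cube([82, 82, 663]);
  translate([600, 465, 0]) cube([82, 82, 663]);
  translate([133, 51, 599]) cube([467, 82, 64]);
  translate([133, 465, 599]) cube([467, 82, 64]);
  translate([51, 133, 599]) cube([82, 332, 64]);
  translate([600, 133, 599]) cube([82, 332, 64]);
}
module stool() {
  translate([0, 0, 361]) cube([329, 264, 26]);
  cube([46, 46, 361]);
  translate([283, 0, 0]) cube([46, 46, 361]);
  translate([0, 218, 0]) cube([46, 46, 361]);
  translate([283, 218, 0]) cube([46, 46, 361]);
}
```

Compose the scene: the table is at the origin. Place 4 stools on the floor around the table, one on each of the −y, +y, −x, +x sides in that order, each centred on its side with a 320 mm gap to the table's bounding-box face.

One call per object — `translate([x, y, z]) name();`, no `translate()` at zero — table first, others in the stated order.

table();
translate([202, -584, 0]) stool();
translate([202, 918, 0]) stool();
translate([-649, 167, 0]) stool();
translate([1053, 167, 0]) stool();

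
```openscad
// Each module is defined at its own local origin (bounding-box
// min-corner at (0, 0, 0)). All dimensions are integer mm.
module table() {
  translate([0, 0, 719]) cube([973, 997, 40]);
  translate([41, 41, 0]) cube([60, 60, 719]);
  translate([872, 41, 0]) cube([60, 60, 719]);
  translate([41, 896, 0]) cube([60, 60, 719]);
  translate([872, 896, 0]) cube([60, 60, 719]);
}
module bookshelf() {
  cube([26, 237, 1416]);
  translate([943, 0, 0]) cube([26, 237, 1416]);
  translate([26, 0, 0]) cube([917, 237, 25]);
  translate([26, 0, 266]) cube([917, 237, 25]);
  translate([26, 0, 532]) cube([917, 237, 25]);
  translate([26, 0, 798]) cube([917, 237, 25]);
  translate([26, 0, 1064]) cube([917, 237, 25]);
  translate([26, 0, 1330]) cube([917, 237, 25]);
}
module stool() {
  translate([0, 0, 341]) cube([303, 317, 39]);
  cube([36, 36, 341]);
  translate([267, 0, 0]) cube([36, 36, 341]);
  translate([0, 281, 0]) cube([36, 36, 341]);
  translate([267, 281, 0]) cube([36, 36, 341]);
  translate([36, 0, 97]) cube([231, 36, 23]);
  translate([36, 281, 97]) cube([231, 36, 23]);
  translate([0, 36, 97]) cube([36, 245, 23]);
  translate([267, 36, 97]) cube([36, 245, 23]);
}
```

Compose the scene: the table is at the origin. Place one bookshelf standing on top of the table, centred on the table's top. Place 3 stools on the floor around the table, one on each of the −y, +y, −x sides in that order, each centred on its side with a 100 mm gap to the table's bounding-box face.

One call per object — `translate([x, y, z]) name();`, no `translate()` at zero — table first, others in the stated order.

table();
translate([2, 380, 759]) bookshelf();
translate([335, -417, 0]) stool();
translate([335, 1097, 0]) stool();
translate([-403, 340, 0]) stool();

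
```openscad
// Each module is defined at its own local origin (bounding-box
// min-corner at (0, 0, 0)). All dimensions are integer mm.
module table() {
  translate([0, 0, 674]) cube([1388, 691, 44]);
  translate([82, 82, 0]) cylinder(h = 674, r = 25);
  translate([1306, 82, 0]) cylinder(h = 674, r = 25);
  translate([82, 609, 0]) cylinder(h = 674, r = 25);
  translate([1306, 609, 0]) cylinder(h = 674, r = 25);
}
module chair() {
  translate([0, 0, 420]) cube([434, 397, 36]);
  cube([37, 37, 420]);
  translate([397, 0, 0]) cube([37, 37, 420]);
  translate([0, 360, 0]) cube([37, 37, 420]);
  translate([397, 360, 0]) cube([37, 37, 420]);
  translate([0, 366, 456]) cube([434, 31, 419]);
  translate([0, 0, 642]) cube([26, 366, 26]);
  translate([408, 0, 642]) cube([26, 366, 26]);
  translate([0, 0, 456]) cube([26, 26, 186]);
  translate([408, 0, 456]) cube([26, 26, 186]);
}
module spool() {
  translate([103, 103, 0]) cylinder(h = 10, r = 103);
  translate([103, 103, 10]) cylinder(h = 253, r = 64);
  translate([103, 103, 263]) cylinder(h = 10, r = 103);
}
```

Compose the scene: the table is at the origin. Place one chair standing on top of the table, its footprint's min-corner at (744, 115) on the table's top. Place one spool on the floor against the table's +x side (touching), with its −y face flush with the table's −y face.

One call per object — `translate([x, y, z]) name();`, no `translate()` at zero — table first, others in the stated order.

table();
translate([744, 115, 718]) chair();
translate([1388, 0, 0]) spool();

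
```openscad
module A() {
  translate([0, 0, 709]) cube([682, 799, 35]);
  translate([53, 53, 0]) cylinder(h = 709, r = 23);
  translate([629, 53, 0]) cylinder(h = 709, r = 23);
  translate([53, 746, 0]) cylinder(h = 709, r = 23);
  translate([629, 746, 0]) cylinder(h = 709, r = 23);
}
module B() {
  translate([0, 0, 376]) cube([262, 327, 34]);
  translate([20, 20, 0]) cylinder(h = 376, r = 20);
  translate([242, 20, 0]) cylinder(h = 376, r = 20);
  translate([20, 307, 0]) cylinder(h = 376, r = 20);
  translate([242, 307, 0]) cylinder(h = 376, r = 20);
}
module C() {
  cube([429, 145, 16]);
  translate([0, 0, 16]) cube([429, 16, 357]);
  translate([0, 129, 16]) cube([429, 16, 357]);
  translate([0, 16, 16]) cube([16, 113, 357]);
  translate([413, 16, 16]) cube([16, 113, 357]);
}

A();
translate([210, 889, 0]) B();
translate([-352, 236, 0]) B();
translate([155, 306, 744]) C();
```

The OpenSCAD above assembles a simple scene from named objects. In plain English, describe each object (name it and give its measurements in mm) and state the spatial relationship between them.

A is a table: top 682 mm (x) × 799 mm (y), 35 mm thick, upper face at z = 744 mm, on four round legs of 46 mm diameter, each leg's bounding box inset 30 mm from the nearest pair of top edges, running from z = 0 to the bottom of the top.

B is a four-legged stool. The seat is a 262×327×34 mm slab whose top surface is at z = 410 mm; four round legs, each 40 mm in diameter, run from the floor (z = 0) to the underside of the seat, each leg's axis is inset half a diameter from the nearest pair of seat edges (so the leg's bounding box is flush with the corner).

C is an open storage box with external size 429×145×373 mm and wall thickness 16 mm (the base is also 16 mm thick). The base covers the whole footprint; the four walls stand on the base, with the y-facing walls full-width and the x-facing walls fitting between their inner faces.

Two stools sit around the table at the +y, −x sides. The open box is on top of the table.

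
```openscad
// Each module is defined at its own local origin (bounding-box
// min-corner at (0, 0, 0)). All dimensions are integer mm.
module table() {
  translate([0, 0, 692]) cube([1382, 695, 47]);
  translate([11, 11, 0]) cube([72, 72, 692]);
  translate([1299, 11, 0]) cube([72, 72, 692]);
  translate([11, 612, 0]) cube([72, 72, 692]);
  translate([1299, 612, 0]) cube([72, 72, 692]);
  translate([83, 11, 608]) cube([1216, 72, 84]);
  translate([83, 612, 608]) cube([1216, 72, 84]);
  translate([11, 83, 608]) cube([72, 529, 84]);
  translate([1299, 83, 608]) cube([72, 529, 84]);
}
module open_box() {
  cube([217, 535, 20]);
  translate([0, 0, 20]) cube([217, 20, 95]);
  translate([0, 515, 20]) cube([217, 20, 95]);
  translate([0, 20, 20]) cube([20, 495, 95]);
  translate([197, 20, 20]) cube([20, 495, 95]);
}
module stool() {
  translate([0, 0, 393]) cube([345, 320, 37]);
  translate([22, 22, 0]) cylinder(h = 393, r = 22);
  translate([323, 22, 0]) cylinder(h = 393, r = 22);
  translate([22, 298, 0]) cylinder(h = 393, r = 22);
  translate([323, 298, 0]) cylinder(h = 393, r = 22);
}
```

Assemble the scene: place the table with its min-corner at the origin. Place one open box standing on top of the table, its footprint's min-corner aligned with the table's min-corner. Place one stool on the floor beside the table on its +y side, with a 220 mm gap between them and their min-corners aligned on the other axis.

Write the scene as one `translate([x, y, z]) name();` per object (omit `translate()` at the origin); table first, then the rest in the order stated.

table();
translate([0, 0, 739]) open_box();
translate([0, 915, 0]) stool();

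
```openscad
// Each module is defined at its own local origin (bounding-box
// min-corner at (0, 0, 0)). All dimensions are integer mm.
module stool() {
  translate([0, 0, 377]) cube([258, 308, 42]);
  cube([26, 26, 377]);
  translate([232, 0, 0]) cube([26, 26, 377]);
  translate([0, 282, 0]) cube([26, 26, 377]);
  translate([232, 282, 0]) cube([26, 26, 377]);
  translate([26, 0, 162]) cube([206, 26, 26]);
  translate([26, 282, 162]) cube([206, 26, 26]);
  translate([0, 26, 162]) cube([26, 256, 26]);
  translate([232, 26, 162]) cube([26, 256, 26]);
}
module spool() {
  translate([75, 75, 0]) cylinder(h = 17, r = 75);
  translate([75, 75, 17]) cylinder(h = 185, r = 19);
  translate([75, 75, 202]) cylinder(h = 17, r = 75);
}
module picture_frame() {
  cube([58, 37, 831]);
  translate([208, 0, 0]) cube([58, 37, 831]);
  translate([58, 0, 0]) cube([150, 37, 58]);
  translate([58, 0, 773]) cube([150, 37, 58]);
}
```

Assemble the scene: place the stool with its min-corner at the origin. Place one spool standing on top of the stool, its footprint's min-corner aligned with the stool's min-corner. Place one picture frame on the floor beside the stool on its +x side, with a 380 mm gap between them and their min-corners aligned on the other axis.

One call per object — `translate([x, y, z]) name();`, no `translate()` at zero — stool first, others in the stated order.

stool();
translate([0, 0, 419]) spool();
translate([638, 0, 0]) picture_frame();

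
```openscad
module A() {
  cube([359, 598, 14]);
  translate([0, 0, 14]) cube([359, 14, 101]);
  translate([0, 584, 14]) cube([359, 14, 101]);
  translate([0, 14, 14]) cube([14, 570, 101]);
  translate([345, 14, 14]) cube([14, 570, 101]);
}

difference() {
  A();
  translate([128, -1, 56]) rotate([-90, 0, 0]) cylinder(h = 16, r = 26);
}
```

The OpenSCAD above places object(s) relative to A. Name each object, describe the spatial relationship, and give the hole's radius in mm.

A is an open box. The open box has a circular hole through its front wall. The hole's radius is 26 mm.

The subtracted cylinder has r = 26 mm.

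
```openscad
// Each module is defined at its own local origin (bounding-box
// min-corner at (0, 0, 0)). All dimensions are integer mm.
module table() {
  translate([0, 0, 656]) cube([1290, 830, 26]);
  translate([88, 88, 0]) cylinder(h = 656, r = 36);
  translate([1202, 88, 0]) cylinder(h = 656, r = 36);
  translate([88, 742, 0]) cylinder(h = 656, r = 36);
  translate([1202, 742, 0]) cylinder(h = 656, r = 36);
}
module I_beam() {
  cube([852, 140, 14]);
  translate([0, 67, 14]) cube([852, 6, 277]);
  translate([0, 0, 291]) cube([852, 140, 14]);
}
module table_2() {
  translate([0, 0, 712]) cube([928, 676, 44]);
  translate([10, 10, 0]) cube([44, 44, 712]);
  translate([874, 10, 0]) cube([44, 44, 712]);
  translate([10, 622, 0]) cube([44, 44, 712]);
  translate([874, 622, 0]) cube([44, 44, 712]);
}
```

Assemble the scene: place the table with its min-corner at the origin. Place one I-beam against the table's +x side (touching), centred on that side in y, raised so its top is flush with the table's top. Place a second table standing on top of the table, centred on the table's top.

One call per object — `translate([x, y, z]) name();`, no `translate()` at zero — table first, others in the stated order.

table();
translate([1290, 345, 377]) I_beam();
translate([181, 77, 682]) table_2();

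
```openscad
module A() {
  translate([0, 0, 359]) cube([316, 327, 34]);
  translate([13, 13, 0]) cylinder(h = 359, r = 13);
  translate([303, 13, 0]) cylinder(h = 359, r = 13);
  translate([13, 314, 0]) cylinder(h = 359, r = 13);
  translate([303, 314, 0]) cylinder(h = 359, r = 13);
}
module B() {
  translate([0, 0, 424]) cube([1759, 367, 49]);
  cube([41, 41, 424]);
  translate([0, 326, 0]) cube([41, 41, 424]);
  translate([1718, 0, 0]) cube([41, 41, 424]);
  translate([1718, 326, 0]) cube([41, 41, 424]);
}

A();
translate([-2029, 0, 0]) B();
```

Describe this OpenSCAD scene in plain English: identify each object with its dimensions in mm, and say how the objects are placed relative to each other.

A is a simple wooden stool: a rectangular seat 316 mm (x) by 327 mm (y), 34 mm thick, top face at z = 393 mm, on four round legs, each 26 mm in diameter. The legs rest on z = 0, each leg's axis is inset half a diameter from the nearest pair of seat edges (so the leg's bounding box is flush with the corner).

B is a bench: a 1759×367 mm seat slab, 49 mm thick, top at z = 473 mm, on four 41×41 mm square legs flush with the seat corners and standing on z = 0.

The bench is on the floor beside the stool on its −x side.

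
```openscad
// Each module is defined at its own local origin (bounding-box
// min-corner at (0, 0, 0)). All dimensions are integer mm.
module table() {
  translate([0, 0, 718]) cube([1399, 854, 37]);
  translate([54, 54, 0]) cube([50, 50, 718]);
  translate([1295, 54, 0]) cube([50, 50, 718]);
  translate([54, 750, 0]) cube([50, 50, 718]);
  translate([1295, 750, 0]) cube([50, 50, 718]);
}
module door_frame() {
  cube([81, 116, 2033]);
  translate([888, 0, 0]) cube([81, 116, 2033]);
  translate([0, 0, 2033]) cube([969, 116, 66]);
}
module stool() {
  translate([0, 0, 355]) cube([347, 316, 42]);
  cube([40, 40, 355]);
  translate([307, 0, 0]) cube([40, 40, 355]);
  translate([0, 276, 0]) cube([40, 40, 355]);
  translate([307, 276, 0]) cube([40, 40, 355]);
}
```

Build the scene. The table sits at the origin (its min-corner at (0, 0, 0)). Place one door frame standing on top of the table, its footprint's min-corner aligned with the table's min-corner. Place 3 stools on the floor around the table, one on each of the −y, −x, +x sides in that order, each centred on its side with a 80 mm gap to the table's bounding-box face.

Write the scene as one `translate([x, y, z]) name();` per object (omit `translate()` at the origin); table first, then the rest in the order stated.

table();
translate([0, 0, 755]) door_frame();
translate([526, -396, 0]) stool();
translate([-427, 269, 0]) stool();
translate([1479, 269, 0]) stool();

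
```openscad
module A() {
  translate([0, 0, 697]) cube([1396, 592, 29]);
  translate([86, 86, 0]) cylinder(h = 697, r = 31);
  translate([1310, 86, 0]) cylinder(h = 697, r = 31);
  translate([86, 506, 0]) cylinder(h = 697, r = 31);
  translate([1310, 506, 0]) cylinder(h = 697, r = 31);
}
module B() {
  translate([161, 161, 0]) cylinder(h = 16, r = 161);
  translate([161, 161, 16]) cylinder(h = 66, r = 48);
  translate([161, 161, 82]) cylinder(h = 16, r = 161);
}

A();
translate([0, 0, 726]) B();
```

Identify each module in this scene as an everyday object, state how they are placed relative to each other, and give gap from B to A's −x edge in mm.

A is a table. B is a spool. The spool is on top of the table. The gap from the spool to the table's −x edge is 0 mm.

The spool's min-x is at 0; the table's min-x is 0; gap = 0 mm.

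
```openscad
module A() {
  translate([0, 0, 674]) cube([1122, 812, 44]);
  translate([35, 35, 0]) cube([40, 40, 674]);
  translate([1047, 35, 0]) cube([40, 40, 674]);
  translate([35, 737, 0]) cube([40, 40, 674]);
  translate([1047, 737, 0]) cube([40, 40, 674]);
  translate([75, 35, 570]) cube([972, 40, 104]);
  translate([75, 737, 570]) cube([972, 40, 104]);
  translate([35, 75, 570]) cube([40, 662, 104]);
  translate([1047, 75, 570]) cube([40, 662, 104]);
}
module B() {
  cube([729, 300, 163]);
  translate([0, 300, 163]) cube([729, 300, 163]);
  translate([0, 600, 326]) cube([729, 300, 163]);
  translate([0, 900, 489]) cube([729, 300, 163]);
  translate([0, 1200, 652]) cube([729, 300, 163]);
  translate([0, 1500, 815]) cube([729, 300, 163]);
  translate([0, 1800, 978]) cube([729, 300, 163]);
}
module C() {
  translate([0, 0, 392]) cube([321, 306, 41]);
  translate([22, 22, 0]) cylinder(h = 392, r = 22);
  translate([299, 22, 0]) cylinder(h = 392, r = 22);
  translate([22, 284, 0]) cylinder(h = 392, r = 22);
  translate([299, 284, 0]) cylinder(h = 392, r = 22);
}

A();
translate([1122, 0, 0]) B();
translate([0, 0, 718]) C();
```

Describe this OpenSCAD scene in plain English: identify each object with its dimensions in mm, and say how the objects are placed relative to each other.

A is a rectangular dining table. The top is 1122×812×44 mm with its upper surface at z = 718 mm. It stands on four 40×40 mm square legs, each inset 35 mm from the nearest pair of top edges, running from the floor to the underside of the top. Four apron rails, 40 mm thick and 104 mm tall, run between adjacent legs with their top edges flush with the underside of the top and their outer faces flush with the legs' outer faces.

B is a run of 7 identical solid stair steps. Each tread is 729×300 mm and each step block is 163 mm high. Step 1 rests on the floor; step k is offset from step 1 by (k−1)×300 mm in y and (k−1)×163 mm in z.

C is a simple wooden stool: a rectangular seat 321 mm (x) by 306 mm (y), 41 mm thick, top face at z = 433 mm, on four round legs, each 44 mm in diameter. The legs rest on z = 0, each leg's axis is inset half a diameter from the nearest pair of seat edges (so the leg's bounding box is flush with the corner).

The staircase is against the table's +x side, with their −y faces flush. The stool is on top of the table.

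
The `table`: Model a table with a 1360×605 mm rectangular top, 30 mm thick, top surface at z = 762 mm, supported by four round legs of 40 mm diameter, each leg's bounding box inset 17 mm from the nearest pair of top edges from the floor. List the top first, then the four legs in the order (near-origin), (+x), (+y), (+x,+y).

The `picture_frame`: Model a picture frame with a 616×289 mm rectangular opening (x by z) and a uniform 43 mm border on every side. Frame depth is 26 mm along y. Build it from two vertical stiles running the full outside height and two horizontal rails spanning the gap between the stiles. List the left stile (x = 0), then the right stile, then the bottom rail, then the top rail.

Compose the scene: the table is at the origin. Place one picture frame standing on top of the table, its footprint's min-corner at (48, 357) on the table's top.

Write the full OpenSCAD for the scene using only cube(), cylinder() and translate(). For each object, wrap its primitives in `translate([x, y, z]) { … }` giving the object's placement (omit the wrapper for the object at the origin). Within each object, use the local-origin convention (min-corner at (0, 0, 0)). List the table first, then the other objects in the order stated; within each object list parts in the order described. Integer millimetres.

translate([0, 0, 732]) cube([1360, 605, 30]);
translate([37, 37, 0]) cylinder(h = 732, r = 20);
translate([1323, 37, 0]) cylinder(h = 732, r = 20);
translate([37, 568, 0]) cylinder(h = 732, r = 20);
translate([1323, 568, 0]) cylinder(h = 732, r = 20);
translate([48, 357, 762]) {
  cube([43, 26, 375]);
  translate([659, 0, 0]) cube([43, 26, 375]);
  translate([43, 0, 0]) cube([616, 26, 43]);
  translate([43, 0, 332]) cube([616, 26, 43]);
}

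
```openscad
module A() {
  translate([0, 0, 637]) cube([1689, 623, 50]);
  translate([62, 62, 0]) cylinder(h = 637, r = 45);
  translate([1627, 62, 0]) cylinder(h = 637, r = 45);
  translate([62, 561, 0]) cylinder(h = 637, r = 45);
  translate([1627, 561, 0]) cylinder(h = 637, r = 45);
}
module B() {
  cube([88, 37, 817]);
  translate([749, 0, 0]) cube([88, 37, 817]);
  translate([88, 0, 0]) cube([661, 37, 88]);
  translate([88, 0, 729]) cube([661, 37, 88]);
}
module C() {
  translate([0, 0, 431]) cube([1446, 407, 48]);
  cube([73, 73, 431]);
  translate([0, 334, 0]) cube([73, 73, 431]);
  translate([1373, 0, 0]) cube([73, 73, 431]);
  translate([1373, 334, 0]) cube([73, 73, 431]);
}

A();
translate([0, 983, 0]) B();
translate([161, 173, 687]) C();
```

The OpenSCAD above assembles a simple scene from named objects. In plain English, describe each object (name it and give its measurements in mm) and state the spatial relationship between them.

A is a rectangular dining table. The top is 1689×623×50 mm with its upper surface at z = 687 mm. It stands on four round legs of 90 mm diameter, each leg's bounding box inset 17 mm from the nearest pair of top edges, running from the floor to the underside of the top.

B is a rectangular picture frame lying in the x–z plane (depth along y). The opening is 661 mm wide (x) by 641 mm tall (z), surrounded by a border 88 mm wide on all four sides. The frame is 37 mm deep and is made of two full-height vertical stiles with two horizontal rails fitted between them.

C is a long wooden bench with a 1446 mm (x) × 407 mm (y) seat, 48 mm thick, its top surface 479 mm above the floor. Four 73 mm square legs at the seat corners, flush with the edges, run from z = 0 to the seat underside.

The picture frame is on the floor beside the table on its +y side. The bench is on top of the table.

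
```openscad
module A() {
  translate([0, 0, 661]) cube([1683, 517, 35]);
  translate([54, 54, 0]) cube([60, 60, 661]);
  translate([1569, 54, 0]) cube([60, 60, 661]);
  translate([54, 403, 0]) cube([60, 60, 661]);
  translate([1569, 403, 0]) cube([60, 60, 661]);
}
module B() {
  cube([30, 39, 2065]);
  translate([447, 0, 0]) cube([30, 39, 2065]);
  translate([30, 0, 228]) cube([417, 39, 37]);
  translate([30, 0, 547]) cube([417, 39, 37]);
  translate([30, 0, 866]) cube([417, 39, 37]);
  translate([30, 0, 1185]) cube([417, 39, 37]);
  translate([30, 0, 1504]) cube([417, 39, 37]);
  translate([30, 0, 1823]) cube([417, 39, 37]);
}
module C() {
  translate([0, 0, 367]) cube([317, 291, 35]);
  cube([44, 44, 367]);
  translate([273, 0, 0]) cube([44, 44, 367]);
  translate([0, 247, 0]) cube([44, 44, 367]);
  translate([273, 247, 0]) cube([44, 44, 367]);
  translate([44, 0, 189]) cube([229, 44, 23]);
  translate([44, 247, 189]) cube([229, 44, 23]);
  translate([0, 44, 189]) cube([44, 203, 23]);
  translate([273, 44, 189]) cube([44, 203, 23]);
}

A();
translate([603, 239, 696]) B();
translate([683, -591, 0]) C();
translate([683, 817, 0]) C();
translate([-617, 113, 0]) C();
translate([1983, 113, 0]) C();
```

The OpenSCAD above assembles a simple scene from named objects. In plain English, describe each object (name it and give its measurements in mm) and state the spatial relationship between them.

A is a rectangular dining table. The top is 1683×517×35 mm with its upper surface at z = 696 mm. It stands on four 60×60 mm square legs, each inset 54 mm from the nearest pair of top edges, running from the floor to the underside of the top.

B is a wooden ladder with two side rails of 30×39 mm section and 2065 mm height, set 477 mm apart overall. Between them run 6 rectangular rungs (39 mm deep, 37 mm thick), front faces flush with the rails' −y face. The bottom of the first rung is 228 mm above the floor and each subsequent rung is 319 mm higher than the one below.

C is a four-legged stool. The seat is 317×291 mm, 35 mm thick, top at z = 402 mm. It stands on four square legs, each 44×44 mm in cross-section, from z = 0 to the seat underside, each flush with a corner of the seat. Four stretchers, 44 mm wide and 23 mm tall, connect adjacent legs with their undersides at z = 189 mm, each running between the inner faces of the legs it joins and aligned with the legs' outer faces on the other axis.

The ladder is on top of the table, centred. Four stools sit around the table at the −y, +y, −x, +x sides.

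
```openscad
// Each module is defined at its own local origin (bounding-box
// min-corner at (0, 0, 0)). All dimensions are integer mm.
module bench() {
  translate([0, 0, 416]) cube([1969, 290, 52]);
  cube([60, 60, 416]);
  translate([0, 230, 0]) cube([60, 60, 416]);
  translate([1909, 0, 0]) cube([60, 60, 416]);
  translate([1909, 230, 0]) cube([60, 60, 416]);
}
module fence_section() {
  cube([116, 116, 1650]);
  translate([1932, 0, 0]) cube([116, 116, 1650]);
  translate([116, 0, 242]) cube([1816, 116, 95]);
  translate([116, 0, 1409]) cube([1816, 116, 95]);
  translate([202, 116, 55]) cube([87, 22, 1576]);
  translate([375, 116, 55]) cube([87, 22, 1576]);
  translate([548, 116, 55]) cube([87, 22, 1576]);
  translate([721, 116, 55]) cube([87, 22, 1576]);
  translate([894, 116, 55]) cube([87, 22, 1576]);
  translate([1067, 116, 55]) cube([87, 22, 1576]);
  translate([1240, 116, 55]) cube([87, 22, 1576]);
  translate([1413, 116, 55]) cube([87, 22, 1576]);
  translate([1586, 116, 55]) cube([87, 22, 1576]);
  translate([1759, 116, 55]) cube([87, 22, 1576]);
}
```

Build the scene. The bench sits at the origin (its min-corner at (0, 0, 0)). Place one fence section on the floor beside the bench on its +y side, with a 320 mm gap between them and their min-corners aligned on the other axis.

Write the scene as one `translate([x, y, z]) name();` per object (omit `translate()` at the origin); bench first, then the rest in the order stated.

bench();
translate([0, 610, 0]) fence_section();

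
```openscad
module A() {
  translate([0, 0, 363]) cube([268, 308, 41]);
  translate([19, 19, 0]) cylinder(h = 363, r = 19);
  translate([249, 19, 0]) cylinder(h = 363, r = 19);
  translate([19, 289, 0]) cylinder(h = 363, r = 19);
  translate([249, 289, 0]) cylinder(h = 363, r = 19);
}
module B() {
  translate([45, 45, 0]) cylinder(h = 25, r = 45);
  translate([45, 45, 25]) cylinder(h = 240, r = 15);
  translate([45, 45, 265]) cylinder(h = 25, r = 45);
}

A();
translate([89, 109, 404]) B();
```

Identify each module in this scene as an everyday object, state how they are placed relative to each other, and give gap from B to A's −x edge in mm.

A is a stool. B is a spool. The spool is on top of the stool, centred. The gap from the spool to the stool's −x edge is 89 mm.

The spool's min-x is at 89; the stool's min-x is 0; gap = 89 mm.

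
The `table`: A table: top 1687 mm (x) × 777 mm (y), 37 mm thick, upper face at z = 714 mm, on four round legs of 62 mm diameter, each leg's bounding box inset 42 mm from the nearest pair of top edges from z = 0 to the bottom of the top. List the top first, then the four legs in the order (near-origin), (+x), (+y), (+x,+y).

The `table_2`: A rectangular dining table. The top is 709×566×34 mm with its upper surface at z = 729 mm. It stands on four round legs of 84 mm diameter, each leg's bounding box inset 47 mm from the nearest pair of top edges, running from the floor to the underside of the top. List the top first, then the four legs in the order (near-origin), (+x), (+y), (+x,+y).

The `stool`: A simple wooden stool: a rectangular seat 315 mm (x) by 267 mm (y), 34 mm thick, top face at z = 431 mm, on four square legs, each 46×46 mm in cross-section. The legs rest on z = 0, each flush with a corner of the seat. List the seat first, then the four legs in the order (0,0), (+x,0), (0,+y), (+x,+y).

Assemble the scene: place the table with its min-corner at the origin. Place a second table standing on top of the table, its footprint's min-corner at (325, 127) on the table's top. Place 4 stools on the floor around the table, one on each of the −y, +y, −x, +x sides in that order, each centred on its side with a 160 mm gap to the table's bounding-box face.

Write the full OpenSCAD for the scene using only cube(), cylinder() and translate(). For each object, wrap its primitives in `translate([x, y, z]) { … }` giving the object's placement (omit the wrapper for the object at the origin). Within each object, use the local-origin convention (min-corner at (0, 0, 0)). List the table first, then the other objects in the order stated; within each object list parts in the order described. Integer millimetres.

translate([0, 0, 677]) cube([1687, 777, 37]);
translate([73, 73, 0]) cylinder(h = 677, r = 31);
translate([1614, 73, 0]) cylinder(h = 677, r = 31);
translate([73, 704, 0]) cylinder(h = 677, r = 31);
translate([1614, 704, 0]) cylinder(h = 677, r = 31);
translate([325, 127, 714]) {
  translate([0, 0, 695]) cube([709, 566, 34]);
  translate([89, 89, 0]) cylinder(h = 695, r = 42);
  translate([620, 89, 0]) cylinder(h = 695, r = 42);
  translate([89, 477, 0]) cylinder(h = 695, r = 42);
  translate([620, 477, 0]) cylinder(h = 695, r = 42);
}
translate([686, -427, 0]) {
  translate([0, 0, 397]) cube([315, 267, 34]);
  cube([46, 46, 397]);
  translate([269, 0, 0]) cube([46, 46, 397]);
  translate([0, 221, 0]) cube([46, 46, 397]);
  translate([269, 221, 0]) cube([46, 46, 397]);
}
translate([686, 937, 0]) {
  translate([0, 0, 397]) cube([315, 267, 34]);
  cube([46, 46, 397]);
  translate([269, 0, 0]) cube([46, 46, 397]);
  translate([0, 221, 0]) cube([46, 46, 397]);
  translate([269, 221, 0]) cube([46, 46, 397]);
}
translate([-475, 255, 0]) {
  translate([0, 0, 397]) cube([315, 267, 34]);
  cube([46, 46, 397]);
  translate([269, 0, 0]) cube([46, 46, 397]);
  translate([0, 221, 0]) cube([46, 46, 397]);
  translate([269, 221, 0]) cube([46, 46, 397]);
}
translate([1847, 255, 0]) {
  translate([0, 0, 397]) cube([315, 267, 34]);
  cube([46, 46, 397]);
  translate([269, 0, 0]) cube([46, 46, 397]);
  translate([0, 221, 0]) cube([46, 46, 397]);
  translate([269, 221, 0]) cube([46, 46, 397]);
}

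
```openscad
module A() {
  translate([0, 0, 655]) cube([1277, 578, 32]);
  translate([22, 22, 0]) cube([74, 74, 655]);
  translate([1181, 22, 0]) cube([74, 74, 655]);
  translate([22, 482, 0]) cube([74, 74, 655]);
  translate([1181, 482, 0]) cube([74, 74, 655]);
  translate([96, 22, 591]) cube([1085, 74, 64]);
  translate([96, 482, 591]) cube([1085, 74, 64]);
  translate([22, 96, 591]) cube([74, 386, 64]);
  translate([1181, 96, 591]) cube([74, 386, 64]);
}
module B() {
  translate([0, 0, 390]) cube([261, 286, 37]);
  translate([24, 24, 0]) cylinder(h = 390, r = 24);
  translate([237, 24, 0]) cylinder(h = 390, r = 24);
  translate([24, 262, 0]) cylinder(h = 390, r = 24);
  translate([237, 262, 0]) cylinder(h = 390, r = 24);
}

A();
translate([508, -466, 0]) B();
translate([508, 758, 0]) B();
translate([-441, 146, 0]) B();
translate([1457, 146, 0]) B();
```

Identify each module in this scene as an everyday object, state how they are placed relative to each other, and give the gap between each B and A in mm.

A is a table. B is a stool. Four stools sit around the table at the −y, +y, −x, +x sides. The gap between each stool and the table is 180 mm.

Each stool's nearest face is 180 mm from the table's bounding box.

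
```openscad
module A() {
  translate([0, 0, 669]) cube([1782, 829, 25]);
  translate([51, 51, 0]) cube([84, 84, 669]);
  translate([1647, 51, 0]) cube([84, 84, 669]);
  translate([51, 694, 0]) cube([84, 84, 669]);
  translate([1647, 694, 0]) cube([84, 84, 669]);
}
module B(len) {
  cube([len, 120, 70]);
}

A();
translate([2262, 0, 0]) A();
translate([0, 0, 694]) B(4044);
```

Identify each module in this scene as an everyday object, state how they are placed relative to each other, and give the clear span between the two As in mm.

A is a table. B is a beam. A beam spans the tops of two tables. The clear span between the two tables is 480 mm.

Second table starts at x = 2262; first ends at x = 1782; clear span = 2262 − 1782 = 480 mm.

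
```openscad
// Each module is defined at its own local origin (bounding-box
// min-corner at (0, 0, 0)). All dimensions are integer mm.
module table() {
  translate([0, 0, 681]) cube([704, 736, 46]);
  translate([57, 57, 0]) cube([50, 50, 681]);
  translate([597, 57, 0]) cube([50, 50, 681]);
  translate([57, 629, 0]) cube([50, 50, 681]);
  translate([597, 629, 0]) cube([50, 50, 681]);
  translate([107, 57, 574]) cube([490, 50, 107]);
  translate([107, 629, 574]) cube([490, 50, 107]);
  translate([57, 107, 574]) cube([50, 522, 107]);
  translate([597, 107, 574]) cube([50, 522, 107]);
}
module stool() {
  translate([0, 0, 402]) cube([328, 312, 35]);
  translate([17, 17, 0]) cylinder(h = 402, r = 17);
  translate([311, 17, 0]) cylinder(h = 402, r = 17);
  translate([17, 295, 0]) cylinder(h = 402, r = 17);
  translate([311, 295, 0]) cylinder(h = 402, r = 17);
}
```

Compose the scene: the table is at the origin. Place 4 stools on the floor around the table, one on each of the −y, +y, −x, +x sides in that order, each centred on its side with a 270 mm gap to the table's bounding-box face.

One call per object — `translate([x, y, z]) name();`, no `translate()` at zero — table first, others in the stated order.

table();
translate([188, -582, 0]) stool();
translate([188, 1006, 0]) stool();
translate([-598, 212, 0]) stool();
translate([974, 212, 0]) stool();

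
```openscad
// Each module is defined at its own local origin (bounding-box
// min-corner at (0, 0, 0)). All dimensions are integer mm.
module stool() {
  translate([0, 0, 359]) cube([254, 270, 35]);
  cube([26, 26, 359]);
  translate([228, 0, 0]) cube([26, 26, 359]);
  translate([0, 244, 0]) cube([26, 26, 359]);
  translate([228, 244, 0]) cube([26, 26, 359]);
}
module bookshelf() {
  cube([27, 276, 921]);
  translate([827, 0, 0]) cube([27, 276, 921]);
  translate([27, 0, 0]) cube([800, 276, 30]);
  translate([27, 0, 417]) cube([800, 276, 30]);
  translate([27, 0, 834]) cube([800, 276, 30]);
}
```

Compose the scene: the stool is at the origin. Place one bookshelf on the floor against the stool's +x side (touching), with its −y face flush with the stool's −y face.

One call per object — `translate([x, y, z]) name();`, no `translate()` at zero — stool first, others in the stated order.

stool();
translate([254, 0, 0]) bookshelf();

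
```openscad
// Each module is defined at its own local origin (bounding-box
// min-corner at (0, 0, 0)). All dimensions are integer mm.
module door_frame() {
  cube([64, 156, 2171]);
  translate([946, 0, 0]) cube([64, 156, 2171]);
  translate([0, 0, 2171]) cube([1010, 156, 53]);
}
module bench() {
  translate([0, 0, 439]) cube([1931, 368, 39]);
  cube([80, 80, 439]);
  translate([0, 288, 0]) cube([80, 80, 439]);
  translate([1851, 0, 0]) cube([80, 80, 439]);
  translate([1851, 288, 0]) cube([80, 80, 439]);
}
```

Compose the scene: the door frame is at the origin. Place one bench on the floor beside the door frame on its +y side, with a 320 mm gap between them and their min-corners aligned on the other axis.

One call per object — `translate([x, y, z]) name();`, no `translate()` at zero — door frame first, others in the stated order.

door_frame();
translate([0, 476, 0]) bench();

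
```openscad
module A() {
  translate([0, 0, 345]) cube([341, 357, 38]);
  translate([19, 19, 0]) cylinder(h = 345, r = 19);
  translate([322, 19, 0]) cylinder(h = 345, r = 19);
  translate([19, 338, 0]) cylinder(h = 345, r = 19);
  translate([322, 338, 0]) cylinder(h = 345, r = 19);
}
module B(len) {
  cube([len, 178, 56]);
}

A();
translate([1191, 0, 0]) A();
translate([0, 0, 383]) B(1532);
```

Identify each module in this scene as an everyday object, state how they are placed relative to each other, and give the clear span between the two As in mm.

A is a stool. B is a beam. A beam spans the tops of two stools. The clear span between the two stools is 850 mm.

Second stool starts at x = 1191; first ends at x = 341; clear span = 1191 − 341 = 850 mm.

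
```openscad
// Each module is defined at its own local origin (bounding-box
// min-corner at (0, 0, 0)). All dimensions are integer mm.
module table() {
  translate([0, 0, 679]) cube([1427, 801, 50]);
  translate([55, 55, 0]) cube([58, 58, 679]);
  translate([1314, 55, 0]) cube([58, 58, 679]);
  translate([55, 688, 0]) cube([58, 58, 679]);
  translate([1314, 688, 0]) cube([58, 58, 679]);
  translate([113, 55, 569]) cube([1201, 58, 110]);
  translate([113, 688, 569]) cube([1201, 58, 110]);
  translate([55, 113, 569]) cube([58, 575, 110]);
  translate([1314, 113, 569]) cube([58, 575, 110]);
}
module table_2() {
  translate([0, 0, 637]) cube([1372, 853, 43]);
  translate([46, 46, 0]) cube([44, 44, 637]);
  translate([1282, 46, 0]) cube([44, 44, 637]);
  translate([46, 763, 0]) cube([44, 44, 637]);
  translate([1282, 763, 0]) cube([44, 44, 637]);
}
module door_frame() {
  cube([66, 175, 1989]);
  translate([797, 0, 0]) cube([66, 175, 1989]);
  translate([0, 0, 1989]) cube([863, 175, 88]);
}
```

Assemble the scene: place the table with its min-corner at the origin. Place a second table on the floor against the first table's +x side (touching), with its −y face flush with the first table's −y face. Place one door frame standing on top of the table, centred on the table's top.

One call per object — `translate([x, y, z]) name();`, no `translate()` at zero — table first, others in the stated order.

table();
translate([1427, 0, 0]) table_2();
translate([282, 313, 729]) door_frame();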